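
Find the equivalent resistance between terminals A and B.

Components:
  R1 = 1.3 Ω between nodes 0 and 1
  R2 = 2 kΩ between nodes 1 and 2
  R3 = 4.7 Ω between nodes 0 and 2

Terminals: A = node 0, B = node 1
Reduce the network between node 0 (A) and node 1 (B) by series/parallel combination:
  Rs1 = R3 + R2 (series, joined only at node 2) = 4.7 + 2000 = 2005 Ω
  Rp1 = R1 ‖ Rs1 (parallel, both between nodes 0 and 1) = 1/(1/1.3 + 1/2005) = 1.299 Ω
R_eq = 1.299 Ω

Final answer: 1.299 Ω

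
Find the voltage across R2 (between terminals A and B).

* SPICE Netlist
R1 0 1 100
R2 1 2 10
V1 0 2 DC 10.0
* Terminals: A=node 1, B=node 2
R1 and R2 are in series across V1 (node 0 → node 1 → node 2), and the output A–B is taken across R2, so this is a voltage divider.
Series current: I = V1/(R1 + R2) = 10/(100 + 10) = 10/110 = 0.09091 A
V_R2 = I × R2 = V1 × R2/(R1 + R2) = 10 × 10/110 = 0.9091 V

Final answer: 0.9091 V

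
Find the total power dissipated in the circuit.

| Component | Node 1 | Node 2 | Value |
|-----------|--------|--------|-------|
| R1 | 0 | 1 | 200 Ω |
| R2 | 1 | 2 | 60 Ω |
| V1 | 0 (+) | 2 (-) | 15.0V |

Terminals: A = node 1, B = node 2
Nodal analysis, taking node 2 as the 0 V reference.
Source V1 fixes V_0 = 15 V.
KCL at each unknown node (sum of currents leaving = 0; resistances in Ω):
  Node 1: (V_1 - 15)/200 + (V_1 - 0)/60 = 0
Collecting terms: 0.02167 × V_1 = 0.075  =>  V_1 = 3.462 V
Power in each resistor, P = (ΔV)²/R:
  P_R1 = (15 - 3.462)²/200 = 0.6657 W
  P_R2 = (3.462 - 0)²/60 = 0.1997 W
P_total = P_R1 + P_R2 = 0.8654 W

Final answer: 0.8654 W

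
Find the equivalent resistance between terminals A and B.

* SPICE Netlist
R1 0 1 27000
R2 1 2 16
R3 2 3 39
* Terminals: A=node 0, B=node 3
Reduce the network between node 0 (A) and node 3 (B) by series/parallel combination:
  Rs1 = R1 + R2 (series, joined only at node 1) = 27000 + 16 = 27020 Ω
  Rs2 = R3 + Rs1 (series, joined only at node 2) = 39 + 27020 = 27060 Ω
R_eq = 27.05 kΩ

Final answer: 27.05 kΩ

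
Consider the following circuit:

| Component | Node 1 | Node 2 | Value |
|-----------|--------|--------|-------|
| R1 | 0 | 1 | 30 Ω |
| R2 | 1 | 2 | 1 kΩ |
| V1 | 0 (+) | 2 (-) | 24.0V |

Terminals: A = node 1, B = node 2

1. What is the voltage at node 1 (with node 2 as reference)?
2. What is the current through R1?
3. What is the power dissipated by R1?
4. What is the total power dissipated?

Nodal analysis, taking node 2 as the 0 V reference.
Source V1 fixes V_0 = 24 V.
KCL at each unknown node (sum of currents leaving = 0; resistances in Ω):
  Node 1: (V_1 - 24)/30 + (V_1 - 0)/1000 = 0
Collecting terms: 0.03433 × V_1 = 0.8  =>  V_1 = 23.3 V
Part 1:
  Read off the nodal solution: V_1 = 23.3 V
Part 2:
  I_R1 = (V_0 - V_1)/R1 = (24 - 23.3)/30 = 0.0233 A
  Magnitude: I_R1 = 0.0233 A
Part 3:
  I_R1 = (V_0 - V_1)/R1 = (24 - 23.3)/30 = 0.0233 A
  P_R1 = I_R1² × R1 = (0.0233)² × 30 = 0.01629 W
Part 4:
  Power in each resistor, P = (ΔV)²/R:
    P_R1 = (24 - 23.3)²/30 = 0.01629 W
    P_R2 = (23.3 - 0)²/1000 = 0.5429 W
  P_total = P_R1 + P_R2 = 0.5592 W

Final answers:
1. V_1 = 23.3 V
2. I_R1 = 0.0233 A
3. P_R1 = 0.01629 W
4. P_total = 0.5592 W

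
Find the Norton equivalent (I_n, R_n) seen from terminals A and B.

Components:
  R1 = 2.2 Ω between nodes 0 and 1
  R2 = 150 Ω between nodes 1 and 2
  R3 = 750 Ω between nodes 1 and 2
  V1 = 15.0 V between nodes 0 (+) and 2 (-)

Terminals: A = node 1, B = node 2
Find the Thévenin equivalent first; then I_n = V_th/R_th and R_n = R_th.
Step 1 — V_th is the open-circuit voltage V_A - V_B (nothing connected across the terminals).
Nodal analysis, taking node 2 as the 0 V reference.
Source V1 fixes V_0 = 15 V.
KCL at each unknown node (sum of currents leaving = 0; resistances in Ω):
  Node 1: (V_1 - 15)/2.2 + (V_1 - 0)/150 + (V_1 - 0)/750 = 0
Collecting terms: 0.4625 × V_1 = 6.818  =>  V_1 = 14.74 V
V_th = V_1 - V_2 = 14.74 - 0 = 14.74 V
Step 2 — R_th: zero the source — replace V1 by a short circuit (node 2 merges into node 0) — and find the resistance seen between A (node 1) and B (node 0).
Reduce the network between node 1 (A) and node 0 (B) by series/parallel combination:
  Rp1 = R1 ‖ R2 ‖ R3 (parallel, all between nodes 0 and 1) = 1/(1/2.2 + 1/150 + 1/750) = 2.162 Ω
R_th = 2.162 Ω
I_n = V_th/R_th = 14.74/2.162 = 6.818 A, and R_n = R_th = 2.162 Ω

Final answer: I_n = 6.818 A, R_n = 2.162 Ω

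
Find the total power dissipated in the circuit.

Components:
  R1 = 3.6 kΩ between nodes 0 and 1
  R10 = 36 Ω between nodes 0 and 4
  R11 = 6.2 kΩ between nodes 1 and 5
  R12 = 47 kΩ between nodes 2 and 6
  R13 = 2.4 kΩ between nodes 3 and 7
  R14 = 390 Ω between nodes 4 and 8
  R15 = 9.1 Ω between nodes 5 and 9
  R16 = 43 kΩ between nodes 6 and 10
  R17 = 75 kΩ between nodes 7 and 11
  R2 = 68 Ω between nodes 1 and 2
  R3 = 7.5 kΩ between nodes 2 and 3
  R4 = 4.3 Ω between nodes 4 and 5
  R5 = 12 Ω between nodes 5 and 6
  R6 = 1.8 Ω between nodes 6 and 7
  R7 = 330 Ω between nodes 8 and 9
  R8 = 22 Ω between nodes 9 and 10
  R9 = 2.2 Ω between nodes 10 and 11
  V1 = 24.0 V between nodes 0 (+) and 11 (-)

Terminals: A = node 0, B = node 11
Nodal analysis, taking node 11 as the 0 V reference.
Source V1 fixes V_0 = 24 V.
KCL at each unknown node (sum of currents leaving = 0; resistances in Ω):
  Node 1: (V_1 - 24)/3600 + (V_1 - V_2)/68 + (V_1 - V_5)/6200 = 0
  Node 2: (V_2 - V_1)/68 + (V_2 - V_3)/7500 + (V_2 - V_6)/47000 = 0
  Node 3: (V_3 - V_2)/7500 + (V_3 - V_7)/2400 = 0
  Node 4: (V_4 - V_5)/4.3 + (V_4 - 24)/36 + (V_4 - V_8)/390 = 0
  Node 5: (V_5 - V_4)/4.3 + (V_5 - V_6)/12 + (V_5 - V_1)/6200 + (V_5 - V_9)/9.1 = 0
  Node 6: (V_6 - V_5)/12 + (V_6 - V_7)/1.8 + (V_6 - V_2)/47000 + (V_6 - V_10)/43000 = 0
  Node 7: (V_7 - V_6)/1.8 + (V_7 - V_3)/2400 + (V_7 - 0)/75000 = 0
  Node 8: (V_8 - V_9)/330 + (V_8 - V_4)/390 = 0
  Node 9: (V_9 - V_8)/330 + (V_9 - V_10)/22 + (V_9 - V_5)/9.1 = 0
  Node 10: (V_10 - V_9)/22 + (V_10 - 0)/2.2 + (V_10 - V_6)/43000 = 0
Collecting terms (coefficients in siemens):
  0.01514·V_1 - 0.01471·V_2 - 0.0001613·V_5 = 0.006667
  0.01486·V_2 - 0.01471·V_1 - 0.0001333·V_3 - 0.00002128·V_6 = 0
  0.00055·V_3 - 0.0001333·V_2 - 0.0004167·V_7 = 0
  0.2629·V_4 - 0.2326·V_5 - 0.002564·V_8 = 0.6667
  0.4259·V_5 - 0.0001613·V_1 - 0.2326·V_4 - 0.08333·V_6 - 0.1099·V_9 = 0
  0.6389·V_6 - 0.00002128·V_2 - 0.08333·V_5 - 0.5556·V_7 - 0.00002326·V_10 = 0
  0.556·V_7 - 0.0004167·V_3 - 0.5556·V_6 = 0
  0.005594·V_8 - 0.002564·V_4 - 0.00303·V_9 = 0
  0.1584·V_9 - 0.1099·V_5 - 0.00303·V_8 - 0.04545·V_10 = 0
  0.5·V_10 - 0.00002326·V_6 - 0.04545·V_9 = 0
Solving these 10 simultaneous equations (Gaussian elimination) gives:
  V_1 = 17.38 V, V_2 = 17.33 V, V_3 = 12.44 V, V_4 = 12.25 V
  V_5 = 10.87 V, V_6 = 10.87 V, V_7 = 10.87 V, V_8 = 9.912 V
  V_9 = 7.937 V, V_10 = 0.722 V
Power in each resistor, P = (ΔV)²/R:
  P_R1 = (24 - 17.38)²/3600 = 0.01218 W
  P_R2 = (17.38 - 17.33)²/68 = 0.00004233 W
  P_R3 = (17.33 - 12.44)²/7500 = 0.003185 W
  P_R4 = (12.25 - 10.87)²/4.3 = 0.4418 W
  P_R5 = (10.87 - 10.87)²/12 = 0.000001997 W
  P_R6 = (10.87 - 10.87)²/1.8 = 0.0000004622 W
  P_R7 = (9.912 - 7.937)²/330 = 0.01182 W
  P_R8 = (7.937 - 0.722)²/22 = 2.366 W
  P_R9 = (0.722 - 0)²/2.2 = 0.237 W
  P_R10 = (24 - 12.25)²/36 = 3.838 W
  P_R11 = (17.38 - 10.87)²/6200 = 0.006838 W
  P_R12 = (17.33 - 10.87)²/47000 = 0.0008859 W
  P_R13 = (12.44 - 10.87)²/2400 = 0.001019 W
  P_R14 = (12.25 - 9.912)²/390 = 0.01396 W
  P_R15 = (10.87 - 7.937)²/9.1 = 0.9434 W
  P_R16 = (10.87 - 0.722)²/43000 = 0.002396 W
  P_R17 = (10.87 - 0)²/75000 = 0.001576 W
P_total = P_R1 + P_R2 + P_R3 + P_R4 + P_R5 + P_R6 + P_R7 + P_R8 + P_R9 + P_R10 + P_R11 + P_R12 + P_R13 + P_R14 + P_R15 + P_R16 + P_R17 = 7.88 W

Final answer: 7.88 W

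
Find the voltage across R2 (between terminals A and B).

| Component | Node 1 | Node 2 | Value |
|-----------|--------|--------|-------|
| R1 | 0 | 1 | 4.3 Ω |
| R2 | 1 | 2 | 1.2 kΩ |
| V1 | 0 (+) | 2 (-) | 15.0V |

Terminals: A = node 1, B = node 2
R1 and R2 are in series across V1 (node 0 → node 1 → node 2), and the output A–B is taken across R2, so this is a voltage divider.
Series current: I = V1/(R1 + R2) = 15/(4.3 + 1200) = 15/1204 = 0.01246 A
V_R2 = I × R2 = V1 × R2/(R1 + R2) = 15 × 1200/1204 = 14.95 V

Final answer: 14.95 V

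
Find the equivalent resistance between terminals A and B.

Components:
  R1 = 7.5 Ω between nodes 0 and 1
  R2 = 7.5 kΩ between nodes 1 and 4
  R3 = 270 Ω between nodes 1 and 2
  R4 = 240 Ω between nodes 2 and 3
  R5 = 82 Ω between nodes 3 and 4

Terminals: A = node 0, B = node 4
Reduce the network between node 0 (A) and node 4 (B) by series/parallel combination:
  Rs1 = R3 + R4 (series, joined only at node 2) = 270 + 240 = 510 Ω
  Rs2 = R5 + Rs1 (series, joined only at node 3) = 82 + 510 = 592 Ω
  Rp1 = R2 ‖ Rs2 (parallel, both between nodes 1 and 4) = 1/(1/7500 + 1/592) = 548.7 Ω
  Rs3 = R1 + Rp1 (series, joined only at node 1) = 7.5 + 548.7 = 556.2 Ω
R_eq = 556.2 Ω

Final answer: 556.2 Ω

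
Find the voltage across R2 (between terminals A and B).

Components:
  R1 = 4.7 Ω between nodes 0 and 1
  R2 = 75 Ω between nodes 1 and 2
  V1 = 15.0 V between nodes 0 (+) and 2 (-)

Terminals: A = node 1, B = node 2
R1 and R2 are in series across V1 (node 0 → node 1 → node 2), and the output A–B is taken across R2, so this is a voltage divider.
Series current: I = V1/(R1 + R2) = 15/(4.7 + 75) = 15/79.7 = 0.1882 A
V_R2 = I × R2 = V1 × R2/(R1 + R2) = 15 × 75/79.7 = 14.12 V

Final answer: 14.12 V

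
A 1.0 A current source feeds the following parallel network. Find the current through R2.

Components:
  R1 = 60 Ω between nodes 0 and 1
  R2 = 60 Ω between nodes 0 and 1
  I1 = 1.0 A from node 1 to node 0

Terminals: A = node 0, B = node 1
All resistors sit directly between nodes 0 and 1, so they are in parallel and share one voltage V; the full source current 1 A splits among them.
1/R_par = 1/60 + 1/60 = 0.03333 S  =>  R_par = 30 Ω
V = I × R_par = 1 × 30 = 30 V
I_R2 = V/R2 = 30/60 = 0.5 A

Final answer: 0.5 A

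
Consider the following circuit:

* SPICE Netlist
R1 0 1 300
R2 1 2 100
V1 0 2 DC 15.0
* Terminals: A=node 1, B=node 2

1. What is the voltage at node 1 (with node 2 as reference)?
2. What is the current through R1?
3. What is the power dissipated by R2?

Nodal analysis, taking node 2 as the 0 V reference.
Source V1 fixes V_0 = 15 V.
KCL at each unknown node (sum of currents leaving = 0; resistances in Ω):
  Node 1: (V_1 - 15)/300 + (V_1 - 0)/100 = 0
Collecting terms: 0.01333 × V_1 = 0.05  =>  V_1 = 3.75 V
Part 1:
  Read off the nodal solution: V_1 = 3.75 V
Part 2:
  I_R1 = (V_0 - V_1)/R1 = (15 - 3.75)/300 = 0.0375 A
  Magnitude: I_R1 = 0.0375 A
Part 3:
  I_R2 = (V_1 - V_2)/R2 = (3.75 - 0)/100 = 0.0375 A
  P_R2 = I_R2² × R2 = (0.0375)² × 100 = 0.1406 W

Final answers:
1. V_1 = 3.75 V
2. I_R1 = 0.0375 A
3. P_R2 = 0.1406 W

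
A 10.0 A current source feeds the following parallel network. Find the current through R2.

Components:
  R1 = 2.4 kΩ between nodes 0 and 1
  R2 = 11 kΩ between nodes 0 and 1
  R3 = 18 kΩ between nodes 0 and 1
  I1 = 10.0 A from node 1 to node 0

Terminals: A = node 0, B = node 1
All resistors sit directly between nodes 0 and 1, so they are in parallel and share one voltage V; the full source current 10 A splits among them.
1/R_par = 1/2400 + 1/11000 + 1/18000 = 0.0005631 S  =>  R_par = 1776 Ω
V = I × R_par = 10 × 1776 = 17760 V
I_R2 = V/R2 = 17760/11000 = 1.614 A

Final answer: 1.614 A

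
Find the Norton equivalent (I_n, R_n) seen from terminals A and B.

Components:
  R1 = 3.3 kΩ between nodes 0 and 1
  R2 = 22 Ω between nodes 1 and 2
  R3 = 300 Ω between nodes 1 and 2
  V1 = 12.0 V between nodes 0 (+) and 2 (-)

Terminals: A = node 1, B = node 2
Find the Thévenin equivalent first; then I_n = V_th/R_th and R_n = R_th.
Step 1 — V_th is the open-circuit voltage V_A - V_B (nothing connected across the terminals).
Nodal analysis, taking node 2 as the 0 V reference.
Source V1 fixes V_0 = 12 V.
KCL at each unknown node (sum of currents leaving = 0; resistances in Ω):
  Node 1: (V_1 - 12)/3300 + (V_1 - 0)/22 + (V_1 - 0)/300 = 0
Collecting terms: 0.04909 × V_1 = 0.003636  =>  V_1 = 0.07407 V
V_th = V_1 - V_2 = 0.07407 - 0 = 0.07407 V
Step 2 — R_th: zero the source — replace V1 by a short circuit (node 2 merges into node 0) — and find the resistance seen between A (node 1) and B (node 0).
Reduce the network between node 1 (A) and node 0 (B) by series/parallel combination:
  Rp1 = R1 ‖ R2 ‖ R3 (parallel, all between nodes 0 and 1) = 1/(1/3300 + 1/22 + 1/300) = 20.37 Ω
R_th = 20.37 Ω
I_n = V_th/R_th = 0.07407/20.37 = 0.003636 A, and R_n = R_th = 20.37 Ω

Final answer: I_n = 0.003636 A, R_n = 20.37 Ω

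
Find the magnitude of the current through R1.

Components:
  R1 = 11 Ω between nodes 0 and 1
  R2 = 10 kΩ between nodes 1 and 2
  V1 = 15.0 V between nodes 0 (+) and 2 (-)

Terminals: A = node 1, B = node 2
Nodal analysis, taking node 2 as the 0 V reference.
Source V1 fixes V_0 = 15 V.
KCL at each unknown node (sum of currents leaving = 0; resistances in Ω):
  Node 1: (V_1 - 15)/11 + (V_1 - 0)/10000 = 0
Collecting terms: 0.09101 × V_1 = 1.364  =>  V_1 = 14.98 V
I_R1 = (V_0 - V_1)/R1 = (15 - 14.98)/11 = 0.001498 A
|I_R1| = 0.001498 A

Final answer: |I_R1| = 0.001498 A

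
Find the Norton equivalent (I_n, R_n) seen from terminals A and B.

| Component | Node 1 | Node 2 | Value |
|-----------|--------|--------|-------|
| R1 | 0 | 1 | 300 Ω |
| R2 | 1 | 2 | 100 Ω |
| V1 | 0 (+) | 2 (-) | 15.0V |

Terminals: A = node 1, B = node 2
Find the Thévenin equivalent first; then I_n = V_th/R_th and R_n = R_th.
Step 1 — V_th is the open-circuit voltage V_A - V_B (nothing connected across the terminals).
Nodal analysis, taking node 2 as the 0 V reference.
Source V1 fixes V_0 = 15 V.
KCL at each unknown node (sum of currents leaving = 0; resistances in Ω):
  Node 1: (V_1 - 15)/300 + (V_1 - 0)/100 = 0
Collecting terms: 0.01333 × V_1 = 0.05  =>  V_1 = 3.75 V
V_th = V_1 - V_2 = 3.75 - 0 = 3.75 V
Step 2 — R_th: zero the source — replace V1 by a short circuit (node 2 merges into node 0) — and find the resistance seen between A (node 1) and B (node 0).
Reduce the network between node 1 (A) and node 0 (B) by series/parallel combination:
  Rp1 = R1 ‖ R2 (parallel, both between nodes 0 and 1) = 1/(1/300 + 1/100) = 75 Ω
R_th = 75 Ω
I_n = V_th/R_th = 3.75/75 = 0.05 A, and R_n = R_th = 75 Ω

Final answer: I_n = 0.05 A, R_n = 75 Ω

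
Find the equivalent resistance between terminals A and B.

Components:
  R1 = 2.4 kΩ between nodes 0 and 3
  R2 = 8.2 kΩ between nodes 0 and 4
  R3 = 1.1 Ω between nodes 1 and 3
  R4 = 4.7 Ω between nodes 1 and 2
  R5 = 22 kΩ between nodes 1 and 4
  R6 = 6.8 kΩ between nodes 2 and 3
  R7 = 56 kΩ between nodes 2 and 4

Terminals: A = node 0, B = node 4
The network is not a plain series/parallel combination. Inject a 1 A test current into terminal A (node 0) and return it from terminal B (node 4); then R_eq = V_A / (1 A).
Nodal analysis, taking node 4 as the 0 V reference.
Current source I_test pushes 1 A into node 0 and draws it out of node 4.
KCL at each unknown node (sum of currents leaving = 0; resistances in Ω):
  Node 0: (V_0 - V_3)/2400 + (V_0 - 0)/8200 - 1 = 0
  Node 1: (V_1 - V_3)/1.1 + (V_1 - V_2)/4.7 + (V_1 - 0)/22000 = 0
  Node 2: (V_2 - V_1)/4.7 + (V_2 - V_3)/6800 + (V_2 - 0)/56000 = 0
  Node 3: (V_3 - V_0)/2400 + (V_3 - V_1)/1.1 + (V_3 - V_2)/6800 = 0
Collecting terms (coefficients in siemens):
  0.0005386·V_0 - 0.0004167·V_3 = 1
  1.122·V_1 - 0.2128·V_2 - 0.9091·V_3 = 0
  0.2129·V_2 - 0.2128·V_1 - 0.0001471·V_3 = 0
  0.9097·V_3 - 0.0004167·V_0 - 0.9091·V_1 - 0.0001471·V_2 = 0
Solving these 4 simultaneous equations (Gaussian elimination) gives:
  V_0 = 5653 V, V_1 = 4907 V, V_2 = 4906 V, V_3 = 4907 V
R_eq = V_0 / 1 A = 5653 Ω = 5.653 kΩ

Final answer: 5.653 kΩ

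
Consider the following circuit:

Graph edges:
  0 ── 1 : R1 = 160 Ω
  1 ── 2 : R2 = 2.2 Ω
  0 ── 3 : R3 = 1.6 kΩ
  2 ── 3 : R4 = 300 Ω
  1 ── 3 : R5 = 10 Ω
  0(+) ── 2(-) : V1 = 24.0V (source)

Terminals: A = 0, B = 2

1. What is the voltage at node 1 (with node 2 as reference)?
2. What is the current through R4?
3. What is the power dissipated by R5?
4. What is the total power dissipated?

Nodal analysis, taking node 2 as the 0 V reference.
Source V1 fixes V_0 = 24 V.
KCL at each unknown node (sum of currents leaving = 0; resistances in Ω):
  Node 1: (V_1 - 24)/160 + (V_1 - 0)/2.2 + (V_1 - V_3)/10 = 0
  Node 3: (V_3 - 24)/1600 + (V_3 - 0)/300 + (V_3 - V_1)/10 = 0
Collecting terms (coefficients in siemens):
  0.5608·V_1 - 0.1·V_3 = 0.15
  0.104·V_3 - 0.1·V_1 = 0.015
Determinant D = (0.5608)(0.104) - (-0.1)(-0.1) = 0.0483
V_1 = [(0.15)(0.104) - (-0.1)(0.015)]/D = 0.3539 V
V_3 = [(0.5608)(0.015) - (0.15)(-0.1)]/D = 0.4847 V
Part 1:
  Read off the nodal solution: V_1 = 0.3539 V
Part 2:
  I_R4 = (V_2 - V_3)/R4 = (0 - 0.4847)/300 = -0.001616 A
  Magnitude: I_R4 = 0.001616 A
Part 3:
  I_R5 = (V_1 - V_3)/R5 = (0.3539 - 0.4847)/10 = -0.01308 A
  P_R5 = I_R5² × R5 = (-0.01308)² × 10 = 0.001711 W
Part 4:
  Power in each resistor, P = (ΔV)²/R:
    P_R1 = (24 - 0.3539)²/160 = 3.495 W
    P_R2 = (0.3539 - 0)²/2.2 = 0.05693 W
    P_R3 = (24 - 0.4847)²/1600 = 0.3456 W
    P_R4 = (0 - 0.4847)²/300 = 0.0007832 W
    P_R5 = (0.3539 - 0.4847)²/10 = 0.001711 W
  P_total = P_R1 + P_R2 + P_R3 + P_R4 + P_R5 = 3.9 W

Final answers:
1. V_1 = 0.3539 V
2. I_R4 = 0.001616 A
3. P_R5 = 0.001711 W
4. P_total = 3.9 W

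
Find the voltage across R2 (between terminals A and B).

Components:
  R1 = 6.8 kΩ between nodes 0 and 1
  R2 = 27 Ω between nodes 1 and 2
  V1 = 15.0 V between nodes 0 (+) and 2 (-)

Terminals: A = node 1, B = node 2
R1 and R2 are in series across V1 (node 0 → node 1 → node 2), and the output A–B is taken across R2, so this is a voltage divider.
Series current: I = V1/(R1 + R2) = 15/(6800 + 27) = 15/6827 = 0.002197 A
V_R2 = I × R2 = V1 × R2/(R1 + R2) = 15 × 27/6827 = 0.05932 V

Final answer: 0.05932 V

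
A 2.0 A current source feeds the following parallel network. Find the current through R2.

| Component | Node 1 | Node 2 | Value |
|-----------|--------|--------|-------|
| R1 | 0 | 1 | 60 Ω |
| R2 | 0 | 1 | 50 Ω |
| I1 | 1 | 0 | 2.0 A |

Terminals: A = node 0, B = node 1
All resistors sit directly between nodes 0 and 1, so they are in parallel and share one voltage V; the full source current 2 A splits among them.
1/R_par = 1/60 + 1/50 = 0.03667 S  =>  R_par = 27.27 Ω
V = I × R_par = 2 × 27.27 = 54.55 V
I_R2 = V/R2 = 54.55/50 = 1.091 A

Final answer: 1.091 A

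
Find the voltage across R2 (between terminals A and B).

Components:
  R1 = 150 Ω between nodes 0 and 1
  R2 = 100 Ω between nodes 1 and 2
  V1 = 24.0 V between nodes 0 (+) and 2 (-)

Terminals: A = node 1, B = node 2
R1 and R2 are in series across V1 (node 0 → node 1 → node 2), and the output A–B is taken across R2, so this is a voltage divider.
Series current: I = V1/(R1 + R2) = 24/(150 + 100) = 24/250 = 0.096 A
V_R2 = I × R2 = V1 × R2/(R1 + R2) = 24 × 100/250 = 9.6 V

Final answer: 9.6 V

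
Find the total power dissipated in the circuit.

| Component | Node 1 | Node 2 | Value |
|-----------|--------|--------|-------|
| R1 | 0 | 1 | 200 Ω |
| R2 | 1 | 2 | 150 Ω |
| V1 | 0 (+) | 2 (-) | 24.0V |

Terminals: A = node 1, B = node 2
Nodal analysis, taking node 2 as the 0 V reference.
Source V1 fixes V_0 = 24 V.
KCL at each unknown node (sum of currents leaving = 0; resistances in Ω):
  Node 1: (V_1 - 24)/200 + (V_1 - 0)/150 = 0
Collecting terms: 0.01167 × V_1 = 0.12  =>  V_1 = 10.29 V
Power in each resistor, P = (ΔV)²/R:
  P_R1 = (24 - 10.29)²/200 = 0.9404 W
  P_R2 = (10.29 - 0)²/150 = 0.7053 W
P_total = P_R1 + P_R2 = 1.646 W

Final answer: 1.646 W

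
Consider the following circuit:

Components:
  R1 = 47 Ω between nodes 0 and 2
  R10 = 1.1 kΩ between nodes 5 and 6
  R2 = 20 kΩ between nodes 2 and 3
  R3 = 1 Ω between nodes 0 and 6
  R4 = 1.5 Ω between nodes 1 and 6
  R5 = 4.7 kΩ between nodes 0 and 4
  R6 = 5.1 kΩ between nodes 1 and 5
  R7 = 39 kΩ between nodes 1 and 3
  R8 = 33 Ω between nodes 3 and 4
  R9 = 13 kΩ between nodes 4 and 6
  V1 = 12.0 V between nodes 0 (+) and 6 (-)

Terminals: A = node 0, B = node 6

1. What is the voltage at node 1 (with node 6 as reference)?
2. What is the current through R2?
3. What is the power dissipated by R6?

Nodal analysis, taking node 6 as the 0 V reference.
Source V1 fixes V_0 = 12 V.
KCL at each unknown node (sum of currents leaving = 0; resistances in Ω):
  Node 1: (V_1 - 0)/1.5 + (V_1 - V_5)/5100 + (V_1 - V_3)/39000 = 0
  Node 2: (V_2 - 12)/47 + (V_2 - V_3)/20000 = 0
  Node 3: (V_3 - V_2)/20000 + (V_3 - V_1)/39000 + (V_3 - V_4)/33 = 0
  Node 4: (V_4 - 12)/4700 + (V_4 - V_3)/33 + (V_4 - 0)/13000 = 0
  Node 5: (V_5 - V_1)/5100 + (V_5 - 0)/1100 = 0
Collecting terms (coefficients in siemens):
  0.6669·V_1 - 0.00002564·V_3 - 0.0001961·V_5 = 0
  0.02133·V_2 - 0.00005·V_3 = 0.2553
  0.03038·V_3 - 0.00002564·V_1 - 0.00005·V_2 - 0.0303·V_4 = 0
  0.03059·V_4 - 0.0303·V_3 = 0.002553
  0.001105·V_5 - 0.0001961·V_1 = 0
Solving these 5 simultaneous equations (Gaussian elimination) gives:
  V_1 = 0.0003318 V, V_2 = 11.99 V, V_3 = 8.629 V, V_4 = 8.63 V
  V_5 = 0.00005886 V
Part 1:
  Read off the nodal solution: V_1 = 0.0003318 V
Part 2:
  I_R2 = (V_2 - V_3)/R2 = (11.99 - 8.629)/20000 = 0.0001682 A
  Magnitude: I_R2 = 0.0001682 A
Part 3:
  I_R6 = (V_1 - V_5)/R6 = (0.0003318 - 0.00005886)/5100 = 0.00000005351 A
  P_R6 = I_R6² × R6 = (0.00000005351)² × 5100 = 0.0000000000146 W

Final answers:
1. V_1 = 0.0003318 V
2. I_R2 = 0.0001682 A
3. P_R6 = 1.46e-11 W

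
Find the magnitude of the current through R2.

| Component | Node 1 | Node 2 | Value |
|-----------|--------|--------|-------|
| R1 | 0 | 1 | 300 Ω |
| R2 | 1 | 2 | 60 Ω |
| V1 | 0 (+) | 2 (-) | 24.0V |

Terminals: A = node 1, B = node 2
Nodal analysis, taking node 2 as the 0 V reference.
Source V1 fixes V_0 = 24 V.
KCL at each unknown node (sum of currents leaving = 0; resistances in Ω):
  Node 1: (V_1 - 24)/300 + (V_1 - 0)/60 = 0
Collecting terms: 0.02 × V_1 = 0.08  =>  V_1 = 4 V
I_R2 = (V_1 - V_2)/R2 = (4 - 0)/60 = 0.06667 A
|I_R2| = 0.06667 A

Final answer: |I_R2| = 0.06667 A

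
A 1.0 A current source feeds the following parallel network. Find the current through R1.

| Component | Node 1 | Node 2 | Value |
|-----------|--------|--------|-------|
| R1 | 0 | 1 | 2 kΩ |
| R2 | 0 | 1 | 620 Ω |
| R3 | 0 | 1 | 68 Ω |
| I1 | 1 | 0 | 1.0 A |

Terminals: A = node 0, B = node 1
All resistors sit directly between nodes 0 and 1, so they are in parallel and share one voltage V; the full source current 1 A splits among them.
1/R_par = 1/2000 + 1/620 + 1/68 = 0.01682 S  =>  R_par = 59.46 Ω
V = I × R_par = 1 × 59.46 = 59.46 V
I_R1 = V/R1 = 59.46/2000 = 0.02973 A

Final answer: 0.02973 A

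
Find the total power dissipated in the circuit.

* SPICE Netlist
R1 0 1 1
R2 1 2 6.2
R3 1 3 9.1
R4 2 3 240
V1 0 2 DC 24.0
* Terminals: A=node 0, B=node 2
Nodal analysis, taking node 2 as the 0 V reference.
Source V1 fixes V_0 = 24 V.
KCL at each unknown node (sum of currents leaving = 0; resistances in Ω):
  Node 1: (V_1 - 24)/1 + (V_1 - 0)/6.2 + (V_1 - V_3)/9.1 = 0
  Node 3: (V_3 - V_1)/9.1 + (V_3 - 0)/240 = 0
Collecting terms (coefficients in siemens):
  1.271·V_1 - 0.1099·V_3 = 24
  0.1141·V_3 - 0.1099·V_1 = 0
Determinant D = (1.271)(0.1141) - (-0.1099)(-0.1099) = 0.1329
V_1 = [(24)(0.1141) - (-0.1099)(0)]/D = 20.6 V
V_3 = [(1.271)(0) - (24)(-0.1099)]/D = 19.84 V
Power in each resistor, P = (ΔV)²/R:
  P_R1 = (24 - 20.6)²/1 = 11.59 W
  P_R2 = (20.6 - 0)²/6.2 = 68.42 W
  P_R3 = (20.6 - 19.84)²/9.1 = 0.06221 W
  P_R4 = (0 - 19.84)²/240 = 1.641 W
P_total = P_R1 + P_R2 + P_R3 + P_R4 = 81.71 W

Final answer: 81.71 W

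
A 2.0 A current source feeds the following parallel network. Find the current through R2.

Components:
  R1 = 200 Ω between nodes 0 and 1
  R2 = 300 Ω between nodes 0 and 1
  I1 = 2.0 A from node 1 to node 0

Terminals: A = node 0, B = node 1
All resistors sit directly between nodes 0 and 1, so they are in parallel and share one voltage V; the full source current 2 A splits among them.
1/R_par = 1/200 + 1/300 = 0.008333 S  =>  R_par = 120 Ω
V = I × R_par = 2 × 120 = 240 V
I_R2 = V/R2 = 240/300 = 0.8 A

Final answer: 0.8 A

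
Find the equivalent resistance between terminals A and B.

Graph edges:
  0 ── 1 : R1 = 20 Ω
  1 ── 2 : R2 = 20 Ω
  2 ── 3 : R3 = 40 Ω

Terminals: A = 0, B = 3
Reduce the network between node 0 (A) and node 3 (B) by series/parallel combination:
  Rs1 = R1 + R2 (series, joined only at node 1) = 20 + 20 = 40 Ω
  Rs2 = R3 + Rs1 (series, joined only at node 2) = 40 + 40 = 80 Ω
R_eq = 80 Ω

Final answer: 80 Ω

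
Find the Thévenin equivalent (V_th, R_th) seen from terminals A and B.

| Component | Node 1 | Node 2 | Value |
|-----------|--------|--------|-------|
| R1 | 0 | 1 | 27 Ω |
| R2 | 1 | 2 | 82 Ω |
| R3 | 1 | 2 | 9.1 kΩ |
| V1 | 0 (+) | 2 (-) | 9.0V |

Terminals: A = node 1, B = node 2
Step 1 — V_th is the open-circuit voltage V_A - V_B (nothing connected across the terminals).
Nodal analysis, taking node 2 as the 0 V reference.
Source V1 fixes V_0 = 9 V.
KCL at each unknown node (sum of currents leaving = 0; resistances in Ω):
  Node 1: (V_1 - 9)/27 + (V_1 - 0)/82 + (V_1 - 0)/9100 = 0
Collecting terms: 0.04934 × V_1 = 0.3333  =>  V_1 = 6.756 V
V_th = V_1 - V_2 = 6.756 - 0 = 6.756 V
Step 2 — R_th: zero the source — replace V1 by a short circuit (node 2 merges into node 0) — and find the resistance seen between A (node 1) and B (node 0).
Reduce the network between node 1 (A) and node 0 (B) by series/parallel combination:
  Rp1 = R1 ‖ R2 ‖ R3 (parallel, all between nodes 0 and 1) = 1/(1/27 + 1/82 + 1/9100) = 20.27 Ω
R_th = 20.27 Ω

Final answer: V_th = 6.756 V, R_th = 20.27 Ω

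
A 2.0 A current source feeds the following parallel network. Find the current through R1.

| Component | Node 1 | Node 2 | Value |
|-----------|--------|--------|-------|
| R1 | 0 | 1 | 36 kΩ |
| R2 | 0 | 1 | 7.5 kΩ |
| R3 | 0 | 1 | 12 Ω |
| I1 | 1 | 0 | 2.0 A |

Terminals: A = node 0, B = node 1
All resistors sit directly between nodes 0 and 1, so they are in parallel and share one voltage V; the full source current 2 A splits among them.
1/R_par = 1/36000 + 1/7500 + 1/12 = 0.08349 S  =>  R_par = 11.98 Ω
V = I × R_par = 2 × 11.98 = 23.95 V
I_R1 = V/R1 = 23.95/36000 = 0.0006654 A

Final answer: 0.0006654 A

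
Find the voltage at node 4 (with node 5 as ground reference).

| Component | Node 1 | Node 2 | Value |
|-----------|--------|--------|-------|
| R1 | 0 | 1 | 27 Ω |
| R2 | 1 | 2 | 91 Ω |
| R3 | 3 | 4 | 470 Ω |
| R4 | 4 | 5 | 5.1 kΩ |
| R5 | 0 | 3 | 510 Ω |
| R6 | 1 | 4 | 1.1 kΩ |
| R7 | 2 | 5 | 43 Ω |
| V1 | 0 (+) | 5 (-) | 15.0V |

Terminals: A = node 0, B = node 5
Nodal analysis, taking node 5 as the 0 V reference.
Source V1 fixes V_0 = 15 V.
KCL at each unknown node (sum of currents leaving = 0; resistances in Ω):
  Node 1: (V_1 - 15)/27 + (V_1 - V_2)/91 + (V_1 - V_4)/1100 = 0
  Node 2: (V_2 - V_1)/91 + (V_2 - 0)/43 = 0
  Node 3: (V_3 - V_4)/470 + (V_3 - 15)/510 = 0
  Node 4: (V_4 - V_3)/470 + (V_4 - 0)/5100 + (V_4 - V_1)/1100 = 0
Collecting terms (coefficients in siemens):
  0.04894·V_1 - 0.01099·V_2 - 0.0009091·V_4 = 0.5556
  0.03424·V_2 - 0.01099·V_1 = 0
  0.004088·V_3 - 0.002128·V_4 = 0.02941
  0.003233·V_4 - 0.0009091·V_1 - 0.002128·V_3 = 0
Solving these 4 simultaneous equations (Gaussian elimination) gives:
  V_1 = 12.49 V, V_2 = 4.007 V, V_3 = 13.72 V, V_4 = 12.54 V
The requested potential is V_4 = 12.54 V.

Final answer: V_4 = 12.54 V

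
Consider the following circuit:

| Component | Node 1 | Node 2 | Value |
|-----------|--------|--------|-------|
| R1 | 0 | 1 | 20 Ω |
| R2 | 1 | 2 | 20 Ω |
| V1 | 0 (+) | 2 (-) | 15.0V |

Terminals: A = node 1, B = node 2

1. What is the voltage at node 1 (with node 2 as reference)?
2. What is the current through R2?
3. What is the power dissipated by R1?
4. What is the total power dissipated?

Nodal analysis, taking node 2 as the 0 V reference.
Source V1 fixes V_0 = 15 V.
KCL at each unknown node (sum of currents leaving = 0; resistances in Ω):
  Node 1: (V_1 - 15)/20 + (V_1 - 0)/20 = 0
Collecting terms: 0.1 × V_1 = 0.75  =>  V_1 = 7.5 V
Part 1:
  Read off the nodal solution: V_1 = 7.5 V
Part 2:
  I_R2 = (V_1 - V_2)/R2 = (7.5 - 0)/20 = 0.375 A
  Magnitude: I_R2 = 0.375 A
Part 3:
  I_R1 = (V_0 - V_1)/R1 = (15 - 7.5)/20 = 0.375 A
  P_R1 = I_R1² × R1 = (0.375)² × 20 = 2.812 W
Part 4:
  Power in each resistor, P = (ΔV)²/R:
    P_R1 = (15 - 7.5)²/20 = 2.812 W
    P_R2 = (7.5 - 0)²/20 = 2.812 W
  P_total = P_R1 + P_R2 = 5.625 W

Final answers:
1. V_1 = 7.5 V
2. I_R2 = 0.375 A
3. P_R1 = 2.812 W
4. P_total = 5.625 W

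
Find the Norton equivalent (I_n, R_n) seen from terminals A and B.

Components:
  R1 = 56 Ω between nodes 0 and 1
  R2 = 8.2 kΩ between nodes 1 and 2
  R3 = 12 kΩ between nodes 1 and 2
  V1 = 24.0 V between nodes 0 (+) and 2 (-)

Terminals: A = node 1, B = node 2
Find the Thévenin equivalent first; then I_n = V_th/R_th and R_n = R_th.
Step 1 — V_th is the open-circuit voltage V_A - V_B (nothing connected across the terminals).
Nodal analysis, taking node 2 as the 0 V reference.
Source V1 fixes V_0 = 24 V.
KCL at each unknown node (sum of currents leaving = 0; resistances in Ω):
  Node 1: (V_1 - 24)/56 + (V_1 - 0)/8200 + (V_1 - 0)/12000 = 0
Collecting terms: 0.01806 × V_1 = 0.4286  =>  V_1 = 23.73 V
V_th = V_1 - V_2 = 23.73 - 0 = 23.73 V
Step 2 — R_th: zero the source — replace V1 by a short circuit (node 2 merges into node 0) — and find the resistance seen between A (node 1) and B (node 0).
Reduce the network between node 1 (A) and node 0 (B) by series/parallel combination:
  Rp1 = R1 ‖ R2 ‖ R3 (parallel, all between nodes 0 and 1) = 1/(1/56 + 1/8200 + 1/12000) = 55.36 Ω
R_th = 55.36 Ω
I_n = V_th/R_th = 23.73/55.36 = 0.4286 A, and R_n = R_th = 55.36 Ω

Final answer: I_n = 0.4286 A, R_n = 55.36 Ω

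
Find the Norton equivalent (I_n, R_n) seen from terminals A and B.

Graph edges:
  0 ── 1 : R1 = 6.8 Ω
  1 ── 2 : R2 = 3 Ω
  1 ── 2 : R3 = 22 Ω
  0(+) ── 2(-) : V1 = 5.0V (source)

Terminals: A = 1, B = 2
Find the Thévenin equivalent first; then I_n = V_th/R_th and R_n = R_th.
Step 1 — V_th is the open-circuit voltage V_A - V_B (nothing connected across the terminals).
Nodal analysis, taking node 2 as the 0 V reference.
Source V1 fixes V_0 = 5 V.
KCL at each unknown node (sum of currents leaving = 0; resistances in Ω):
  Node 1: (V_1 - 5)/6.8 + (V_1 - 0)/3 + (V_1 - 0)/22 = 0
Collecting terms: 0.5258 × V_1 = 0.7353  =>  V_1 = 1.398 V
V_th = V_1 - V_2 = 1.398 - 0 = 1.398 V
Step 2 — R_th: zero the source — replace V1 by a short circuit (node 2 merges into node 0) — and find the resistance seen between A (node 1) and B (node 0).
Reduce the network between node 1 (A) and node 0 (B) by series/parallel combination:
  Rp1 = R1 ‖ R2 ‖ R3 (parallel, all between nodes 0 and 1) = 1/(1/6.8 + 1/3 + 1/22) = 1.902 Ω
R_th = 1.902 Ω
I_n = V_th/R_th = 1.398/1.902 = 0.7353 A, and R_n = R_th = 1.902 Ω

Final answer: I_n = 0.7353 A, R_n = 1.902 Ω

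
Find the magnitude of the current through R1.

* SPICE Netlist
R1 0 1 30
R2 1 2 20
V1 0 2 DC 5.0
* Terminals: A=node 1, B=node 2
Nodal analysis, taking node 2 as the 0 V reference.
Source V1 fixes V_0 = 5 V.
KCL at each unknown node (sum of currents leaving = 0; resistances in Ω):
  Node 1: (V_1 - 5)/30 + (V_1 - 0)/20 = 0
Collecting terms: 0.08333 × V_1 = 0.1667  =>  V_1 = 2 V
I_R1 = (V_0 - V_1)/R1 = (5 - 2)/30 = 0.1 A
|I_R1| = 0.1 A

Final answer: |I_R1| = 0.1 A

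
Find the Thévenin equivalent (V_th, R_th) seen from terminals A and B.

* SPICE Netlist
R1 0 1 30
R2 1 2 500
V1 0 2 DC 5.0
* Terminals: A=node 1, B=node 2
Step 1 — V_th is the open-circuit voltage V_A - V_B (nothing connected across the terminals).
Nodal analysis, taking node 2 as the 0 V reference.
Source V1 fixes V_0 = 5 V.
KCL at each unknown node (sum of currents leaving = 0; resistances in Ω):
  Node 1: (V_1 - 5)/30 + (V_1 - 0)/500 = 0
Collecting terms: 0.03533 × V_1 = 0.1667  =>  V_1 = 4.717 V
V_th = V_1 - V_2 = 4.717 - 0 = 4.717 V
Step 2 — R_th: zero the source — replace V1 by a short circuit (node 2 merges into node 0) — and find the resistance seen between A (node 1) and B (node 0).
Reduce the network between node 1 (A) and node 0 (B) by series/parallel combination:
  Rp1 = R1 ‖ R2 (parallel, both between nodes 0 and 1) = 1/(1/30 + 1/500) = 28.3 Ω
R_th = 28.3 Ω

Final answer: V_th = 4.717 V, R_th = 28.3 Ω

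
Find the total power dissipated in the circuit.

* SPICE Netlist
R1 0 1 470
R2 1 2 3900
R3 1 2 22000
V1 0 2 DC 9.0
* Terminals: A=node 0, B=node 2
Nodal analysis, taking node 2 as the 0 V reference.
Source V1 fixes V_0 = 9 V.
KCL at each unknown node (sum of currents leaving = 0; resistances in Ω):
  Node 1: (V_1 - 9)/470 + (V_1 - 0)/3900 + (V_1 - 0)/22000 = 0
Collecting terms: 0.00243 × V_1 = 0.01915  =>  V_1 = 7.882 V
Power in each resistor, P = (ΔV)²/R:
  P_R1 = (9 - 7.882)²/470 = 0.002661 W
  P_R2 = (7.882 - 0)²/3900 = 0.01593 W
  P_R3 = (7.882 - 0)²/22000 = 0.002824 W
P_total = P_R1 + P_R2 + P_R3 = 0.02141 W

Final answer: 0.02141 W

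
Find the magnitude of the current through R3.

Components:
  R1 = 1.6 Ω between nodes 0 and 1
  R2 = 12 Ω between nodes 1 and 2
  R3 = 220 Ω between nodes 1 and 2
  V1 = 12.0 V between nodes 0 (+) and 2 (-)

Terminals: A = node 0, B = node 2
Nodal analysis, taking node 2 as the 0 V reference.
Source V1 fixes V_0 = 12 V.
KCL at each unknown node (sum of currents leaving = 0; resistances in Ω):
  Node 1: (V_1 - 12)/1.6 + (V_1 - 0)/12 + (V_1 - 0)/220 = 0
Collecting terms: 0.7129 × V_1 = 7.5  =>  V_1 = 10.52 V
I_R3 = (V_1 - V_2)/R3 = (10.52 - 0)/220 = 0.04782 A
|I_R3| = 0.04782 A

Final answer: |I_R3| = 0.04782 A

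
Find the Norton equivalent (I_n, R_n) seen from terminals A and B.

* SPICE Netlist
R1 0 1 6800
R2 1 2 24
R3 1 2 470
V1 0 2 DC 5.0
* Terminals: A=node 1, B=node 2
Find the Thévenin equivalent first; then I_n = V_th/R_th and R_n = R_th.
Step 1 — V_th is the open-circuit voltage V_A - V_B (nothing connected across the terminals).
Nodal analysis, taking node 2 as the 0 V reference.
Source V1 fixes V_0 = 5 V.
KCL at each unknown node (sum of currents leaving = 0; resistances in Ω):
  Node 1: (V_1 - 5)/6800 + (V_1 - 0)/24 + (V_1 - 0)/470 = 0
Collecting terms: 0.04394 × V_1 = 0.0007353  =>  V_1 = 0.01673 V
V_th = V_1 - V_2 = 0.01673 - 0 = 0.01673 V
Step 2 — R_th: zero the source — replace V1 by a short circuit (node 2 merges into node 0) — and find the resistance seen between A (node 1) and B (node 0).
Reduce the network between node 1 (A) and node 0 (B) by series/parallel combination:
  Rp1 = R1 ‖ R2 ‖ R3 (parallel, all between nodes 0 and 1) = 1/(1/6800 + 1/24 + 1/470) = 22.76 Ω
R_th = 22.76 Ω
I_n = V_th/R_th = 0.01673/22.76 = 0.0007353 A, and R_n = R_th = 22.76 Ω

Final answer: I_n = 0.0007353 A, R_n = 22.76 Ω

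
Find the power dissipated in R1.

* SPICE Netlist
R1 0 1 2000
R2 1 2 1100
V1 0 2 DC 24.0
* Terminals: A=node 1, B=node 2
Nodal analysis, taking node 2 as the 0 V reference.
Source V1 fixes V_0 = 24 V.
KCL at each unknown node (sum of currents leaving = 0; resistances in Ω):
  Node 1: (V_1 - 24)/2000 + (V_1 - 0)/1100 = 0
Collecting terms: 0.001409 × V_1 = 0.012  =>  V_1 = 8.516 V
I_R1 = (V_0 - V_1)/R1 = (24 - 8.516)/2000 = 0.007742 A
P_R1 = I_R1² × R1 = (0.007742)² × 2000 = 0.1199 W

Final answer: 0.1199 W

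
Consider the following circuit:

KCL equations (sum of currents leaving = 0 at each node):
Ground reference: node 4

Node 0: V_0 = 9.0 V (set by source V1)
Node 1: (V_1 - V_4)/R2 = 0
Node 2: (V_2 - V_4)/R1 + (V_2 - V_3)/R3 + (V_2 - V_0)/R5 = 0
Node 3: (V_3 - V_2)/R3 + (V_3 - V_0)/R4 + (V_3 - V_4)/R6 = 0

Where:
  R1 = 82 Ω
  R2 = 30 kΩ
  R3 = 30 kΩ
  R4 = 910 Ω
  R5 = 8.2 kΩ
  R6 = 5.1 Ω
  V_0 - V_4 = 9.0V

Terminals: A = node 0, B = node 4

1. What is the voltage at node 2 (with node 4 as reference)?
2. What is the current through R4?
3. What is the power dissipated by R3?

Nodal analysis, taking node 4 as the 0 V reference.
Source V1 fixes V_0 = 9 V.
KCL at each unknown node (sum of currents leaving = 0; resistances in Ω):
  Node 1: (V_1 - 0)/30000 = 0
  Node 2: (V_2 - 0)/82 + (V_2 - V_3)/30000 + (V_2 - 9)/8200 = 0
  Node 3: (V_3 - V_2)/30000 + (V_3 - 9)/910 + (V_3 - 0)/5.1 = 0
Collecting terms (coefficients in siemens):
  0.00003333·V_1 = 0
  0.01235·V_2 - 0.00003333·V_3 = 0.001098
  0.1972·V_3 - 0.00003333·V_2 = 0.00989
Solving these 3 simultaneous equations (Gaussian elimination) gives:
  V_1 = 0 V, V_2 = 0.089 V, V_3 = 0.05017 V
Part 1:
  Read off the nodal solution: V_2 = 0.089 V
Part 2:
  I_R4 = (V_0 - V_3)/R4 = (9 - 0.05017)/910 = 0.009835 A
  Magnitude: I_R4 = 0.009835 A
Part 3:
  I_R3 = (V_2 - V_3)/R3 = (0.089 - 0.05017)/30000 = 0.000001295 A
  P_R3 = I_R3² × R3 = (0.000001295)² × 30000 = 0.00000005028 W

Final answers:
1. V_2 = 0.089 V
2. I_R4 = 0.009835 A
3. P_R3 = 5.028e-08 W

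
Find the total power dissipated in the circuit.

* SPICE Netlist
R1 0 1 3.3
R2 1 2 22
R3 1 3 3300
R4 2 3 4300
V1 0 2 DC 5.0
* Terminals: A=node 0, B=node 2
Nodal analysis, taking node 2 as the 0 V reference.
Source V1 fixes V_0 = 5 V.
KCL at each unknown node (sum of currents leaving = 0; resistances in Ω):
  Node 1: (V_1 - 5)/3.3 + (V_1 - 0)/22 + (V_1 - V_3)/3300 = 0
  Node 3: (V_3 - V_1)/3300 + (V_3 - 0)/4300 = 0
Collecting terms (coefficients in siemens):
  0.3488·V_1 - 0.000303·V_3 = 1.515
  0.0005356·V_3 - 0.000303·V_1 = 0
Determinant D = (0.3488)(0.0005356) - (-0.000303)(-0.000303) = 0.0001867
V_1 = [(1.515)(0.0005356) - (-0.000303)(0)]/D = 4.346 V
V_3 = [(0.3488)(0) - (1.515)(-0.000303)]/D = 2.459 V
Power in each resistor, P = (ΔV)²/R:
  P_R1 = (5 - 4.346)²/3.3 = 0.1295 W
  P_R2 = (4.346 - 0)²/22 = 0.8586 W
  P_R3 = (4.346 - 2.459)²/3300 = 0.001079 W
  P_R4 = (0 - 2.459)²/4300 = 0.001406 W
P_total = P_R1 + P_R2 + P_R3 + P_R4 = 0.9906 W

Final answer: 0.9906 W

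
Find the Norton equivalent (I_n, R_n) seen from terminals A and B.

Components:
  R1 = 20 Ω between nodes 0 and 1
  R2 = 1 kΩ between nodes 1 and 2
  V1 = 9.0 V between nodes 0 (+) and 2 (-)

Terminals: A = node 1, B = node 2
Find the Thévenin equivalent first; then I_n = V_th/R_th and R_n = R_th.
Step 1 — V_th is the open-circuit voltage V_A - V_B (nothing connected across the terminals).
Nodal analysis, taking node 2 as the 0 V reference.
Source V1 fixes V_0 = 9 V.
KCL at each unknown node (sum of currents leaving = 0; resistances in Ω):
  Node 1: (V_1 - 9)/20 + (V_1 - 0)/1000 = 0
Collecting terms: 0.051 × V_1 = 0.45  =>  V_1 = 8.824 V
V_th = V_1 - V_2 = 8.824 - 0 = 8.824 V
Step 2 — R_th: zero the source — replace V1 by a short circuit (node 2 merges into node 0) — and find the resistance seen between A (node 1) and B (node 0).
Reduce the network between node 1 (A) and node 0 (B) by series/parallel combination:
  Rp1 = R1 ‖ R2 (parallel, both between nodes 0 and 1) = 1/(1/20 + 1/1000) = 19.61 Ω
R_th = 19.61 Ω
I_n = V_th/R_th = 8.824/19.61 = 0.45 A, and R_n = R_th = 19.61 Ω

Final answer: I_n = 0.45 A, R_n = 19.61 Ω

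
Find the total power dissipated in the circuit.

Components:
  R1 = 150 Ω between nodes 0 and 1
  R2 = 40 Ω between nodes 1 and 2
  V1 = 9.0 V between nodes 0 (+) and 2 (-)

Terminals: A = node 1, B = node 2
Nodal analysis, taking node 2 as the 0 V reference.
Source V1 fixes V_0 = 9 V.
KCL at each unknown node (sum of currents leaving = 0; resistances in Ω):
  Node 1: (V_1 - 9)/150 + (V_1 - 0)/40 = 0
Collecting terms: 0.03167 × V_1 = 0.06  =>  V_1 = 1.895 V
Power in each resistor, P = (ΔV)²/R:
  P_R1 = (9 - 1.895)²/150 = 0.3366 W
  P_R2 = (1.895 - 0)²/40 = 0.08975 W
P_total = P_R1 + P_R2 = 0.4263 W

Final answer: 0.4263 W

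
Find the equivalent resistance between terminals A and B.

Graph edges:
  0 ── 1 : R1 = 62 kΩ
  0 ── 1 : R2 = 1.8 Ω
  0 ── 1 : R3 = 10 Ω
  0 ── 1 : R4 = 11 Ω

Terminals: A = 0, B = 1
Reduce the network between node 0 (A) and node 1 (B) by series/parallel combination:
  Rp1 = R1 ‖ R2 ‖ R3 ‖ R4 (parallel, all between nodes 0 and 1) = 1/(1/62000 + 1/1.8 + 1/10 + 1/11) = 1.34 Ω
R_eq = 1.34 Ω

Final answer: 1.34 Ω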